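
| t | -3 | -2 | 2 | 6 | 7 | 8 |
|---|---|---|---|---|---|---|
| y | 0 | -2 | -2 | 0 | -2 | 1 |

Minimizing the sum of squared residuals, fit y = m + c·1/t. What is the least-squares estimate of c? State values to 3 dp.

c = -0.113

Sums needed: Σ1 = 6, Σ1/t = 17/168, Σ1/t·1/t = 19049/28224.
Moment sums: Σy = -5, Σ1/t·y = -9/56.
MᵀM·[m, c]ᵀ = Mᵀy becomes [[6, 17/168]; [17/168, 19049/28224]]·[m, c]ᵀ = [-5, -9/56]ᵀ.
Determinant 6·(19049/28224) − (17/168)² = 114005/28224.
m = ((-5)·(19049/28224) − (17/168)·(-9/56))/(114005/28224) = -94786/114005; c = (6·(-9/56) − (17/168)·(-5))/(114005/28224) = -12936/114005.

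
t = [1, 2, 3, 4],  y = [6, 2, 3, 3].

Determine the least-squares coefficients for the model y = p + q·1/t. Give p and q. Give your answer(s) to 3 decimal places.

p = 1.256, q = 4.308

Forming XᵀX = [[4, 25/12]; [25/12, 205/144]] and Xᵀy = [14, 35/4]ᵀ gives XᵀX·[p, q]ᵀ = Xᵀy.
Eliminating q: (205/144)·(row 1) − (25/12)·(row 2) gives (65/48)·p = (205/144)·14 − (25/12)·(35/4) = 245/144, so p = 49/39.
Then q = ((35/4) − (25/12)·(49/39))/(205/144) = 56/13.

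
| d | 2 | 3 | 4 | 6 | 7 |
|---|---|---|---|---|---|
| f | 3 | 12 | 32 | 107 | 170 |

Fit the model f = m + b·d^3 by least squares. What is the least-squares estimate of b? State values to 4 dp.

b = 0.4985

From the data, Σ1 = 5, Σd^3 = 658, Σd^3·d^3 = 169194.
Moment sums: Σf = 324, Σd^3·f = 83818.
So XᵀX·[m, b]ᵀ = Xᵀf: [[5, 658]; [658, 169194]]·[m, b]ᵀ = [324, 83818]ᵀ.
Determinant 5·169194 − 658² = 413006.
m = (324·169194 − 658·83818)/413006 = -15154/18773; b = (5·83818 − 658·324)/413006 = 9359/18773.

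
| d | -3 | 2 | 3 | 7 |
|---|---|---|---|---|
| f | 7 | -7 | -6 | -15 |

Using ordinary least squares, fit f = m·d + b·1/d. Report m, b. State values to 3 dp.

m = -1.999, b = -4.021

Sums needed: Σd·d = 71, Σd·1/d = 4, Σ1/d·1/d = 869/1764.
And Σd·f = -158, Σ1/d·f = -419/42.
det = 71·(869/1764) − 4² = 33475/1764.
m = ((-158)·(869/1764) − 4·(-419/42))/(33475/1764) = -13382/6695; b = (71·(-419/42) − 4·(-158))/(33475/1764) = -26922/6695.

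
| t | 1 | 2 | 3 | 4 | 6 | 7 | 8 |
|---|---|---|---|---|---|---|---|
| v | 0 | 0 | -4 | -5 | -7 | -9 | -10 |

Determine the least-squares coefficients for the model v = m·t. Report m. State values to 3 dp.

m = -1.212

Setting ∂/∂m … = 0 gives: 179·m = -217.
m = (-217)/179 = -1.21229.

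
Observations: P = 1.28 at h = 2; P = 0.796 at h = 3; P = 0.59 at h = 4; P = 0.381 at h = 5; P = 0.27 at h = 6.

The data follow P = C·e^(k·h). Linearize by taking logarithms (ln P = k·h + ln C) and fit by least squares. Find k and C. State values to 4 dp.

With ln Pᵢ as the transformed response and hᵢ as the regressor:
Sums: Σh = 20.0000, Σ(h)² = 90.0000, Σln P = -2.7832, Σh·ln P = -14.9821.
Normal system: [[90.0000, 20.0000]; [20.0000, 5]]·[k, ln C]ᵀ = [-14.9821, -2.7832]ᵀ.
Δ = 90.0000·5 − (20.0000)² = 50.0000; k = (-14.9821·5 − 20.0000·-2.7832)/50.0000 = -0.38492, ln C = (90.0000·-2.7832 − 20.0000·-14.9821)/50.0000 = 0.98303, so C = exp(0.98303) = 2.67254.

k = -0.3849, C = 2.6725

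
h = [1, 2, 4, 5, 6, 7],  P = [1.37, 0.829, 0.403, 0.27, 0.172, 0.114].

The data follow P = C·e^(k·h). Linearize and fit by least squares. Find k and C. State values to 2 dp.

k = -0.41, C = 1.99

Let Y = ln P. Fitting Y = k·h + ln C by least squares:
Σh = 25.0000, Σ(h)² = 131.0000, Σln P = -6.0227, Σh·ln P = -36.0047.
Equations: 131.0000·k + 25.0000·ln C = -36.0047;  25.0000·k + 6·ln C = -6.0227.
Δ = 131.0000·6 − (25.0000)² = 161.0000; k = (-36.0047·6 − 25.0000·-6.0227)/161.0000 = -0.40659, ln C = (131.0000·-6.0227 − 25.0000·-36.0047)/161.0000 = 0.69033, so C = exp(0.69033) = 1.99438.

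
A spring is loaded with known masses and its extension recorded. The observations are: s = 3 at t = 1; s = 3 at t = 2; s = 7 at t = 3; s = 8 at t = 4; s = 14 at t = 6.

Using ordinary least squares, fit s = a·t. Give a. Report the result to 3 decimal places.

a = 2.212

From the data, Σt·t = 66.
Moment sums: Σt·s = 146.
XᵀX·[a]ᵀ = Xᵀs becomes [[66]]·[a]ᵀ = [146]ᵀ.
Hence a = 146 / 66 ≈ 2.21212.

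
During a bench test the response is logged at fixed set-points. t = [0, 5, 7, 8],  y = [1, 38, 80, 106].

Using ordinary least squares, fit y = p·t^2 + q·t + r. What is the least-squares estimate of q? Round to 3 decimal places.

q = -2.097

With design matrix X, XᵀX = [[7122, 980, 138]; [980, 138, 20]; [138, 20, 4]] and Xᵀy = [11654, 1598, 225]ᵀ.
Inverting the 3×3 Gram matrix, [p, q, r]ᵀ = [10707/5618, -5891/2809, 5531/5618]ᵀ.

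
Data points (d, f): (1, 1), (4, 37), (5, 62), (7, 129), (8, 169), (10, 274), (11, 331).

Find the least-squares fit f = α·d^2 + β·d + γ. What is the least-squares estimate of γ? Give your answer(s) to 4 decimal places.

Compute the Gram sums: Σd^2·d^2 = 32020, Σd^2·d = 3376, Σd^2 = 376, Σd·d = 376, Σd = 46, Σ1 = 7.
Right-hand side: Σd^2·f = 86731, Σd·f = 9095, Σf = 1003.
So MᵀM·[α, β, γ]ᵀ = Mᵀf: [[32020, 3376, 376]; [3376, 376, 46]; [376, 46, 7]]·[α, β, γ]ᵀ = [86731, 9095, 1003]ᵀ.
Solving the 3×3 system (Gaussian elimination) gives α = 30251/10164, β = -2383/924, γ = 617/1694.

γ = 0.3642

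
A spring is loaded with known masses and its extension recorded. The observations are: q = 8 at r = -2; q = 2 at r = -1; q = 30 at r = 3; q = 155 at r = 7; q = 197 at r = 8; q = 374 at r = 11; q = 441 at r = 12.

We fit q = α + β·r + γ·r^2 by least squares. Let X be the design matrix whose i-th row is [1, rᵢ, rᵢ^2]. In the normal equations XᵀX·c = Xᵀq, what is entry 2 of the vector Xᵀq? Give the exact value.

Entry 2 ↔ basis r, so (Xᵀq)_{2} = Σᵢ (r)·qᵢ = (-2)·(8) + (-1)·(2) + (3)·(30) + (7)·(155) + (8)·(197) + (11)·(374) + (12)·(441) = 12139.

12139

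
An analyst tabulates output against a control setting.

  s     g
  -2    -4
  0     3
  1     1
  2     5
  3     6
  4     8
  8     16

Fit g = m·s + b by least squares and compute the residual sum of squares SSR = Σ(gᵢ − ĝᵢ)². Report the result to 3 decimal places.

SSR = 9.156

The normal equations are: 98·m + 16·b = 197;  16·m + 7·b = 35.
(Σs·s = 98, Σs = 16, Σ1 = 7, Σs·g = 197, Σg = 35.)
det = 98·7 − 16² = 430.
m = (197·7 − 16·35)/430 = 819/430; b = (98·35 − 16·197)/430 = 139/215.
Residuals: -36/43, 506/215, -667/430, 117/215, -31/86, -57/215, 5/43; SSR = 3937/430.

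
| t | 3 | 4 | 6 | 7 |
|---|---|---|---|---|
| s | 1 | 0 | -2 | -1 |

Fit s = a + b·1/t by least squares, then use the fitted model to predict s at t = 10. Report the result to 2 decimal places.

ŝ = -2.16

With design matrix M, MᵀM = [[4, 25/28]; [25/28, 1565/7056]] and Mᵀs = [-2, -1/7]ᵀ.
det = 4·(1565/7056) − (25/28)² = 635/7056.
a = ((-2)·(1565/7056) − (25/28)·(-1/7))/(635/7056) = -446/127; b = (4·(-1/7) − (25/28)·(-2))/(635/7056) = 8568/635.
At t = 10: ŝ = (-446/127)·(1) + (8568/635)·(1/10) = -6866/3175.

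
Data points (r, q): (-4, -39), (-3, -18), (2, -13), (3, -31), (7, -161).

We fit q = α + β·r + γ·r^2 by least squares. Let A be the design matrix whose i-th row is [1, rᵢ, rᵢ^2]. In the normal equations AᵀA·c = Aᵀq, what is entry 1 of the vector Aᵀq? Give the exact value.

Entry 1 ↔ basis 1, so (Aᵀq)_{1} = Σᵢ qᵢ = (1)·(-39) + (1)·(-18) + (1)·(-13) + (1)·(-31) + (1)·(-161) = -262.

-262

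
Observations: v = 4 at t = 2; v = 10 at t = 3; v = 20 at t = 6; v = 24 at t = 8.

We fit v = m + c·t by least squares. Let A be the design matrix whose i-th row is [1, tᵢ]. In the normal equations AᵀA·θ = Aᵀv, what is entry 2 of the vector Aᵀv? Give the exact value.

Entry 2 ↔ basis t, so (Aᵀv)_{2} = Σᵢ (t)·vᵢ = (2)·(4) + (3)·(10) + (6)·(20) + (8)·(24) = 350.

350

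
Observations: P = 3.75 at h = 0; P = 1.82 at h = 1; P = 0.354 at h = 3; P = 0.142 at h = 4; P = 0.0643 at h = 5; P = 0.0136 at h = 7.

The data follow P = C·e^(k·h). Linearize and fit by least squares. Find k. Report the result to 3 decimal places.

k = -0.813

With ln Pᵢ as the transformed response and hᵢ as the regressor:
Sums: Σh = 20.0000, Σ(h)² = 100.0000, Σln P = -8.1117, Σh·ln P = -54.1290.
Normal system: [[100.0000, 20.0000]; [20.0000, 6]]·[k, ln C]ᵀ = [-54.1290, -8.1117]ᵀ.
Slope k = (n·Σh·ln P − Σh·Σln P)/(n·Σ(h)² − (Σh)²) = (6·-54.1290 − 20.0000·-8.1117)/200.0000 = -0.81270; ln C = (Σln P − k·Σh)/n = 1.35707.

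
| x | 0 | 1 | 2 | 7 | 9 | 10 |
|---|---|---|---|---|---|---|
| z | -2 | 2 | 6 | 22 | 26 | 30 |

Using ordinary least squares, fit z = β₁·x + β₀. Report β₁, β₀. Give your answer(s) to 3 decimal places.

From the data, Σx·x = 235, Σx = 29, Σ1 = 6.
And Σx·z = 702, Σz = 84.
Eliminating β₀: 6·(row 1) − 29·(row 2) gives 569·β₁ = 6·702 − 29·84 = 1776, so β₁ = 1776/569.
Then β₀ = (84 − 29·(1776/569))/6 = -618/569.

β₁ = 3.121, β₀ = -1.086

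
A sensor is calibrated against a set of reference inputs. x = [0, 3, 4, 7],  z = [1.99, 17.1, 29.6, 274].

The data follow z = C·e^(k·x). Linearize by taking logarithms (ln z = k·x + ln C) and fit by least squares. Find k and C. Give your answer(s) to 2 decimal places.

k = 0.70, C = 1.97

Let Y = ln z. Fitting Y = k·x + ln C by least squares:
Over the data: Σx = 14.0000, Σ(x)² = 74.0000, Σln z = 12.5281, Σx·ln z = 61.3602.
Normal system: [[74.0000, 14.0000]; [14.0000, 4]]·[k, ln C]ᵀ = [61.3602, 12.5281]ᵀ.
Δ = 74.0000·4 − (14.0000)² = 100.0000; k = (61.3602·4 − 14.0000·12.5281)/100.0000 = 0.70047, ln C = (74.0000·12.5281 − 14.0000·61.3602)/100.0000 = 0.68037, so C = exp(0.68037) = 1.97461.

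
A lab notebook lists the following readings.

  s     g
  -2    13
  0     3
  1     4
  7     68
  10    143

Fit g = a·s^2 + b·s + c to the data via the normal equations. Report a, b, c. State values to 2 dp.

a = 1.56, b = -1.66, c = 3.46

From the data, Σs^2·s^2 = 12418, Σs^2·s = 1336, Σs^2 = 154, Σs·s = 154, Σs = 16, Σ1 = 5.
And Σs^2·g = 17688, Σs·g = 1884, Σg = 231.
MᵀM·[a, b, c]ᵀ = Mᵀg becomes [[12418, 1336, 154]; [1336, 154, 16]; [154, 16, 5]]·[a, b, c]ᵀ = [17688, 1884, 231]ᵀ.
Row-reducing yields a = 16893/10831, b = -17946/10831, c = 37515/10831.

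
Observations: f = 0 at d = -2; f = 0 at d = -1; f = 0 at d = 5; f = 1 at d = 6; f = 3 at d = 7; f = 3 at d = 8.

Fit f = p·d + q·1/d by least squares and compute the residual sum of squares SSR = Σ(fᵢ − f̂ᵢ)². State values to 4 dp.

SSR = 3.9952

XᵀX·[p, q]ᵀ = Xᵀf reads: 179·p + 6·q = 51;  6·p + (955249/705600)·q = 163/168.
(Σd·d = 179, Σd·1/d = 6, Σ1/d·1/d = 955249/705600, Σd·f = 51, Σ1/d·f = 163/168.)
Δ = 179·(955249/705600) − 6² = 145587971/705600.
p = (51·(955249/705600) − 6·(163/168))/(145587971/705600) = 44610099/145587971; q = (179·(163/168) − 6·51)/(145587971/705600) = -93370200/145587971.
Residuals: 42535098/145587971, -48760101/145587971, -204376455/145587971, -106510923/145587971, 137831820/145587971, 91554396/145587971; SSR = 581647725/145587971.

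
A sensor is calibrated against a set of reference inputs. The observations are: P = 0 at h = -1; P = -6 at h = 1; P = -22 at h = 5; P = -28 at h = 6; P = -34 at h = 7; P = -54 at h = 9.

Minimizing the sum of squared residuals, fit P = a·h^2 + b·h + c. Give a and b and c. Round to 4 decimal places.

a = -0.4346, b = -1.7251, c = -2.2565

Compute the Gram sums: Σh^2·h^2 = 10885, Σh^2·h = 1413, Σh^2 = 193, Σh·h = 193, Σh = 27, Σ1 = 6.
For MᵀP: Σh^2·P = -7604, Σh·P = -1008, ΣP = -144.
So MᵀM·[a, b, c]ᵀ = MᵀP: [[10885, 1413, 193]; [1413, 193, 27]; [193, 27, 6]]·[a, b, c]ᵀ = [-7604, -1008, -144]ᵀ.
Inverting the 3×3 Gram matrix, [a, b, c]ᵀ = [-2247/5170, -8919/5170, -5833/2585]ᵀ.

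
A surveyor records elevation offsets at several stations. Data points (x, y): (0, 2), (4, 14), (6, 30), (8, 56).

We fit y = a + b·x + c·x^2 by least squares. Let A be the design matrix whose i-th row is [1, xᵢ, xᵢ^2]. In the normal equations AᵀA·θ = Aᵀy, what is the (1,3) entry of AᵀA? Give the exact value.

Row 1 ↔ basis 1, column 3 ↔ basis x^2, so (AᵀA)_{1,3} = Σᵢ x^2 = (1)·(0) + (1)·(16) + (1)·(36) + (1)·(64) = 116.

116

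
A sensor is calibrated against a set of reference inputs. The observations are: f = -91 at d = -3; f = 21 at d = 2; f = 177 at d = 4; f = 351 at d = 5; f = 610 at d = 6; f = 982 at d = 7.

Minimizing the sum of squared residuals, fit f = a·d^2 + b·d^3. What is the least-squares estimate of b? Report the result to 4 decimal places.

b = 3.0092

Normal-equation sums: Σd^2·d^2 = 4675, Σd^2·d^3 = 28521, Σd^3·d^3 = 184819.
Moment sums: Σd^2·f = 80950, Σd^3·f = 526414.
AᵀA·[a, b]ᵀ = Aᵀf becomes [[4675, 28521]; [28521, 184819]]·[a, b]ᵀ = [80950, 526414]ᵀ.
det = 4675·184819 − 28521² = 50581384.
a = (80950·184819 − 28521·526414)/50581384 = -13188911/12645346; b = (4675·526414 − 28521·80950)/50581384 = 38052625/12645346.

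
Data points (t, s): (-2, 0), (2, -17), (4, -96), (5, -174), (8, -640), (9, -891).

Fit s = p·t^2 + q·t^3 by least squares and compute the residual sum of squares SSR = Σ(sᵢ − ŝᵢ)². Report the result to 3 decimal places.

Entries of AᵀA: Σt^2·t^2 = 11570, Σt^2·t^3 = 95966, Σt^3·t^3 = 813434.
Right-hand side: Σt^2·s = -119085, Σt^3·s = -1005249.
So AᵀA·[p, q]ᵀ = Aᵀs: [[11570, 95966]; [95966, 813434]]·[p, q]ᵀ = [-119085, -1005249]ᵀ.
det = 11570·813434 − 95966² = 201958224.
p = ((-119085)·813434 − 95966·(-1005249))/201958224 = -33171863/16829852; q = (11570·(-1005249) − 95966·(-119085))/201958224 = -1298845/1294604.
Residuals: -598107/4207463, -4585038/4207463, -1069236/4207463, 2881363/4207463, -748432/4207463, 169209/4207463; SSR = 7466401/4207463.

SSR = 1.775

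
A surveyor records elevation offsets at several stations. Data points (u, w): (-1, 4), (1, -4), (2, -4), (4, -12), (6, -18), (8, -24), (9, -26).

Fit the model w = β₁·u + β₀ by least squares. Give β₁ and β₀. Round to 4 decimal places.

β₁ = -3.0172, β₀ = 0.5000

Compute the Gram sums: Σu·u = 203, Σu = 29, Σ1 = 7.
Moment sums: Σu·w = -598, Σw = -84.
Determinant 203·7 − 29² = 580.
β₁ = ((-598)·7 − 29·(-84))/580 = -175/58; β₀ = (203·(-84) − 29·(-598))/580 = 1/2.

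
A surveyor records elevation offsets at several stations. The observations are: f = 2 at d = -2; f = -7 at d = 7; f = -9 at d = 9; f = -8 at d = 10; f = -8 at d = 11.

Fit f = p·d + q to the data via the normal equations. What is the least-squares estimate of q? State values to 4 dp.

q = -0.1455

From the data, Σd·d = 355, Σd = 35, Σ1 = 5.
For Aᵀf: Σd·f = -302, Σf = -30.
det = 355·5 − 35² = 550.
p = ((-302)·5 − 35·(-30))/550 = -46/55; q = (355·(-30) − 35·(-302))/550 = -8/55.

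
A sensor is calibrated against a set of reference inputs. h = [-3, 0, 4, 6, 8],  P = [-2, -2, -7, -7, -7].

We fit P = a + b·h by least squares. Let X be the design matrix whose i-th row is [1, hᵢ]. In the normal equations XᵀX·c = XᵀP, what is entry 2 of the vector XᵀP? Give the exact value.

Entry 2 ↔ basis h, so (XᵀP)_{2} = Σᵢ (h)·Pᵢ = (-3)·(-2) + (0)·(-2) + (4)·(-7) + (6)·(-7) + (8)·(-7) = -120.

-120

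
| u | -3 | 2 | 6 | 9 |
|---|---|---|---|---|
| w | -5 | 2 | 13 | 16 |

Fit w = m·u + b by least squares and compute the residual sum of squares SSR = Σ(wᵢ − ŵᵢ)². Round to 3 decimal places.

Normal-equation sums: Σu·u = 130, Σu = 14, Σ1 = 4.
Right-hand side: Σu·w = 241, Σw = 26.
So XᵀX·[m, b]ᵀ = Xᵀw: [[130, 14]; [14, 4]]·[m, b]ᵀ = [241, 26]ᵀ.
Eliminating b: 4·(row 1) − 14·(row 2) gives 324·m = 4·241 − 14·26 = 600, so m = 50/27.
Then b = (26 − 14·(50/27))/4 = 1/54.
Residuals: 29/54, -31/18, 101/54, -37/54; SSR = 65/9.

SSR = 7.222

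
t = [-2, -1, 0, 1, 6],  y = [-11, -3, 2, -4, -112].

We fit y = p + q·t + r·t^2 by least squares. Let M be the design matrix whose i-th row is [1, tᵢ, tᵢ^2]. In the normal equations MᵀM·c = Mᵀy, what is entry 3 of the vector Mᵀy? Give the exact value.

Entry 3 ↔ basis t^2, so (Mᵀy)_{3} = Σᵢ (t^2)·yᵢ = (4)·(-11) + (1)·(-3) + (0)·(2) + (1)·(-4) + (36)·(-112) = -4083.

-4083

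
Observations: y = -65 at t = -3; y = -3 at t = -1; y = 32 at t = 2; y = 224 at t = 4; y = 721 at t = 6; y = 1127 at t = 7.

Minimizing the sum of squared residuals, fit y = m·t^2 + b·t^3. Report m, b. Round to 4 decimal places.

Compute the Gram sums: Σt^2·t^2 = 4051, Σt^2·t^3 = 25395, Σt^3·t^3 = 169195.
Moment sums: Σt^2·y = 84303, Σt^3·y = 558647.
So MᵀM·[m, b]ᵀ = Mᵀy: [[4051, 25395]; [25395, 169195]]·[m, b]ᵀ = [84303, 558647]ᵀ.
Δ = 4051·169195 − 25395² = 40502920.
m = (84303·169195 − 25395·558647)/40502920 = 1920138/1012573; b = (4051·558647 − 25395·84303)/40502920 = 15275539/5062865.

m = 1.8963, b = 3.0172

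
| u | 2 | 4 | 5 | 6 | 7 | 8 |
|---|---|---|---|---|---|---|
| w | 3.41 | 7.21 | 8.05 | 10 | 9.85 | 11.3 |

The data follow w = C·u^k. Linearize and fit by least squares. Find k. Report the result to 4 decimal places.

Linearized form: ln w = k·ln u + ln C. From the 6 transformed points,
Σln u = 9.5060, Σ(ln u)² = 16.3136, Σln w = 12.3027, Σln u·ln w = 20.5648.
Equations: 16.3136·k + 9.5060·ln C = 20.5648;  9.5060·k + 6·ln C = 12.3027.
Slope k = (n·Σln u·ln w − Σln u·Σln w)/(n·Σ(ln u)² − (Σln u)²) = (6·20.5648 − 9.5060·12.3027)/7.5177 = 0.85652; ln C = (Σln w − k·Σln u)/n = 0.69344.

k = 0.8565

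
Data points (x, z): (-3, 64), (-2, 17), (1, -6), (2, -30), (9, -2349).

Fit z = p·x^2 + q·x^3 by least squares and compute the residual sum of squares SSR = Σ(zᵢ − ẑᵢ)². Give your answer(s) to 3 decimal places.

Compute the Gram sums: Σx^2·x^2 = 6675, Σx^2·x^3 = 58807, Σx^3·x^3 = 532299.
Moment sums: Σx^2·z = -189751, Σx^3·z = -1714531.
Normal equations: [[6675, 58807]; [58807, 532299]]·[p, q]ᵀ = [-189751, -1714531]ᵀ.
Eliminating q: 532299·(row 1) − 58807·(row 2) gives 94832576·p = 532299·(-189751) − 58807·(-1714531) = -177843032, so p = -22230379/11854072.
Then q = ((-1714531) − 58807·(-22230379/11854072))/532299 = -35725921/11854072.
Residuals: -733231/1481759, 1158343/2963518, -3292033/2963518, 4776681/2963518, -89505/2963518; SSR = 6268638/1481759.

SSR = 4.231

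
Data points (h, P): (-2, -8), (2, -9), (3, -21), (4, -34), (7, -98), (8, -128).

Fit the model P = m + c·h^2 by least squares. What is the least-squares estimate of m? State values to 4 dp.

Compute the Gram sums: Σ1 = 6, Σh^2 = 146, Σh^2·h^2 = 6866.
Moment sums: ΣP = -298, Σh^2·P = -13795.
So XᵀX·[m, c]ᵀ = XᵀP: [[6, 146]; [146, 6866]]·[m, c]ᵀ = [-298, -13795]ᵀ.
det = 6·6866 − 146² = 19880.
m = ((-298)·6866 − 146·(-13795))/19880 = -15999/9940; c = (6·(-13795) − 146·(-298))/19880 = -19631/9940.

m = -1.6096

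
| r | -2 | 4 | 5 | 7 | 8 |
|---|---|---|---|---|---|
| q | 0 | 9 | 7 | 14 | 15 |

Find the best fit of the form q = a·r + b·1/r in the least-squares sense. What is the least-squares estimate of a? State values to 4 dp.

From the data, Σr·r = 158, Σr·1/r = 5, Σ1/r·1/r = 30461/78400.
Right-hand side: Σr·q = 289, Σ1/r·q = 301/40.
Eliminating b: (30461/78400)·(row 1) − 5·(row 2) gives (1426419/39200)·a = (30461/78400)·289 − 5·(301/40) = 5853429/78400, so a = 650381/316982.
Then b = ((301/40) − 5·(650381/316982))/(30461/78400) = -1115240/158491.

a = 2.0518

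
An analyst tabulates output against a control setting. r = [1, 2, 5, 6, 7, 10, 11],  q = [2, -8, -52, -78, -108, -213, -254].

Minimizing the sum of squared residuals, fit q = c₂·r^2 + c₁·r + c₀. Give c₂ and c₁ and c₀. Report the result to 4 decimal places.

With design matrix X, XᵀX = [[28980, 3024, 336]; [3024, 336, 42]; [336, 42, 7]] and Xᵀq = [-61464, -6422, -711]ᵀ.
Solving the 3×3 system (Gaussian elimination) gives c₂ = -122/63, c₁ = -17/7, c₀ = 125/21.

c₂ = -1.9365, c₁ = -2.4286, c₀ = 5.9524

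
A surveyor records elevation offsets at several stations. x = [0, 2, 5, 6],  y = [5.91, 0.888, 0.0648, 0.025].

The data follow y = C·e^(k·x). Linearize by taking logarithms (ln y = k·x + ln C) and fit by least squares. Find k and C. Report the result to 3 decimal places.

Taking logs, ln y = k·x + ln C, so regress ln y on x.
Σx = 13.0000, Σ(x)² = 65.0000, Σln y = -4.7675, Σx·ln y = -36.0531.
Equations: 65.0000·k + 13.0000·ln C = -36.0531;  13.0000·k + 4·ln C = -4.7675.
Slope k = (n·Σx·ln y − Σx·Σln y)/(n·Σ(x)² − (Σx)²) = (4·-36.0531 − 13.0000·-4.7675)/91.0000 = -0.90368; ln C = (Σln y − k·Σx)/n = 1.74511, so C = exp(1.74511) = 5.72652.

k = -0.904, C = 5.727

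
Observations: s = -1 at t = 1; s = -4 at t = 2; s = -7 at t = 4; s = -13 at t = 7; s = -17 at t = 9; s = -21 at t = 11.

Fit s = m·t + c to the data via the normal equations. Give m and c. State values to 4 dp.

m = -1.9538, c = 0.5714

With design matrix A, AᵀA = [[272, 34]; [34, 6]] and Aᵀs = [-512, -63]ᵀ.
Δ = 272·6 − 34² = 476.
m = ((-512)·6 − 34·(-63))/476 = -465/238; c = (272·(-63) − 34·(-512))/476 = 4/7.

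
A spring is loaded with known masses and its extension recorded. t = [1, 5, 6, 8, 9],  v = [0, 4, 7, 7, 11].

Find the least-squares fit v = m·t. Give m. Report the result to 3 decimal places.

Forming XᵀX = [[207]] and Xᵀv = [217]ᵀ gives XᵀX·[m]ᵀ = Xᵀv.
Hence m = 217 / 207 ≈ 1.04831.

m = 1.048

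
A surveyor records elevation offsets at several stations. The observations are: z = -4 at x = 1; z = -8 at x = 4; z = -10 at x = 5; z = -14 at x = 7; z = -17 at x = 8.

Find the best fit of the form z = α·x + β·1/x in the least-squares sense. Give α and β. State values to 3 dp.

Forming AᵀA = [[155, 5]; [5, 89261/78400]] and Aᵀz = [-320, -97/8]ᵀ gives AᵀA·[α, β]ᵀ = Aᵀz.
Eliminating β: (89261/78400)·(row 1) − 5·(row 2) gives (2375091/15680)·α = (89261/78400)·(-320) − 5·(-97/8) = -595263/1960, so α = -1587368/791697.
Then β = ((-97/8) − 5·(-1587368/791697))/(89261/78400) = -1460200/791697.

α = -2.005, β = -1.844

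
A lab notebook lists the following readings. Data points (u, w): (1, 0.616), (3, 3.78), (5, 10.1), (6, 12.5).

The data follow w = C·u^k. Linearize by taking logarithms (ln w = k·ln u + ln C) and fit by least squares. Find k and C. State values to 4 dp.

Taking logs, ln w = k·ln u + ln C, so regress ln w on ln u.
AᵀA = [[7.0076, 4.4998]; [4.4998, 4]], rhs = [9.7082, 5.6835]ᵀ  (here Σln u = 4.4998, Σ(ln u)² = 7.0076, Σln w = 5.6835, Σln u·ln w = 9.7082).
Slope k = (n·Σln u·ln w − Σln u·Σln w)/(n·Σ(ln u)² − (Σln u)²) = (4·9.7082 − 4.4998·5.6835)/7.7823 = 1.70366; ln C = (Σln w − k·Σln u)/n = -0.49567, so C = exp(-0.49567) = 0.60917.

k = 1.7037, C = 0.6092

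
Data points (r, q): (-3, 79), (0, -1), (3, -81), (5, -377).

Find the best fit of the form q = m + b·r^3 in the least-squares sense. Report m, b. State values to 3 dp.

m = -1.156, b = -3.003

Setting ∂/∂m … = 0 gives: 4·m + 125·b = -380;  125·m + 17083·b = -51445.
(Σ1 = 4, Σr^3 = 125, Σr^3·r^3 = 17083, Σq = -380, Σr^3·q = -51445.)
Eliminating b: 17083·(row 1) − 125·(row 2) gives 52707·m = 17083·(-380) − 125·(-51445) = -60915, so m = -20305/17569.
Then b = ((-51445) − 125·(-20305/17569))/17083 = -52760/17569.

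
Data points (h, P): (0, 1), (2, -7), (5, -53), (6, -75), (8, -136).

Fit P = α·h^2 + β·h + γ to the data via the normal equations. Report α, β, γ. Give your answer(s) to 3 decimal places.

α = -2.156, β = 0.131, γ = 1.087

The normal system MᵀM·[α, β, γ]ᵀ = MᵀP is [[6033, 861, 129]; [861, 129, 21]; [129, 21, 5]]·[α, β, γ]ᵀ = [-12757, -1817, -270]ᵀ.
Row-reducing yields α = -317/147, β = 11/84, γ = 213/196.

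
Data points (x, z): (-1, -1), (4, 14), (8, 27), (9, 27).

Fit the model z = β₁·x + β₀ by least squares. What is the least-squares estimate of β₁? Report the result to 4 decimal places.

β₁ = 2.9194

With design matrix M, MᵀM = [[162, 20]; [20, 4]] and Mᵀz = [516, 67]ᵀ.
Eliminating β₀: 4·(row 1) − 20·(row 2) gives 248·β₁ = 4·516 − 20·67 = 724, so β₁ = 181/62.
Then β₀ = (67 − 20·(181/62))/4 = 267/124.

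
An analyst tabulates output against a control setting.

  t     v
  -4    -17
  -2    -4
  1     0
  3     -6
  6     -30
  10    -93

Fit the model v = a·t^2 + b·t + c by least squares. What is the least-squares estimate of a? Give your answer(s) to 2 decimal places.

a = -1.00

Forming MᵀM = [[11650, 1172, 166]; [1172, 166, 14]; [166, 14, 6]] and Mᵀv = [-10722, -1052, -150]ᵀ gives MᵀM·[a, b, c]ᵀ = Mᵀv.
Inverting the 3×3 Gram matrix, [a, b, c]ᵀ = [-244073/243957, 151936/243957, 99748/81319]ᵀ.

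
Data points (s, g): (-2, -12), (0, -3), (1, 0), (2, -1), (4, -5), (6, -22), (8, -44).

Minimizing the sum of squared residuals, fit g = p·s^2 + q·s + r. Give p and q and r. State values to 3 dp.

p = -1.034, q = 3.041, r = -2.218

XᵀX·[p, q, r]ᵀ = Xᵀg reads: 5681·p + 793·q + 125·r = -3740;  793·p + 125·q + 19·r = -482;  125·p + 19·q + 7·r = -87.
Inverting the 3×3 Gram matrix, [p, q, r]ᵀ = [-171491/165858, 504307/165858, -61312/27643]ᵀ.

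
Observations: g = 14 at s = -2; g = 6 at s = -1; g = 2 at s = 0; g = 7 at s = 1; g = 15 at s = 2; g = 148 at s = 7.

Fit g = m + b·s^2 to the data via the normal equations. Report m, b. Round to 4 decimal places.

From the data, Σ1 = 6, Σs^2 = 59, Σs^2·s^2 = 2435.
Moment sums: Σg = 192, Σs^2·g = 7381.
Eliminating b: 2435·(row 1) − 59·(row 2) gives 11129·m = 2435·192 − 59·7381 = 32041, so m = 32041/11129.
Then b = (7381 − 59·(32041/11129))/2435 = 32958/11129.

m = 2.8791, b = 2.9615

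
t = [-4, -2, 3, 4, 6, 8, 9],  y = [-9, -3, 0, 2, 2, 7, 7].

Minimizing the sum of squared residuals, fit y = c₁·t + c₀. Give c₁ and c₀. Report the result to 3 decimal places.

c₁ = 1.116, c₀ = -2.970

Sums needed: Σt·t = 226, Σt = 24, Σ1 = 7.
For Xᵀy: Σt·y = 181, Σy = 6.
Δ = 226·7 − 24² = 1006.
c₁ = (181·7 − 24·6)/1006 = 1123/1006; c₀ = (226·6 − 24·181)/1006 = -1494/503.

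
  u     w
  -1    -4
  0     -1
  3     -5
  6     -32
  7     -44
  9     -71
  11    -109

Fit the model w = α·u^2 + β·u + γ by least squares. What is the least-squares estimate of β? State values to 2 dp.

Forming XᵀX = [[24981, 2645, 297]; [2645, 297, 35]; [297, 35, 7]] and Xᵀw = [-22297, -2349, -266]ᵀ gives XᵀX·[α, β, γ]ᵀ = Xᵀw.
Inverting the 3×3 Gram matrix, [α, β, γ]ᵀ = [-564557/576538, 552409/576538, -358571/288269]ᵀ.

β = 0.96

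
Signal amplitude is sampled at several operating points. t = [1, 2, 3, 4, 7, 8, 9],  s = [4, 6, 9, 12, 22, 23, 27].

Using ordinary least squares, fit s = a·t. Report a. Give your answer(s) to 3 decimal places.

a = 3.000

From the data, Σt·t = 224.
Right-hand side: Σt·s = 672.
Hence a = 672 / 224 ≈ 3.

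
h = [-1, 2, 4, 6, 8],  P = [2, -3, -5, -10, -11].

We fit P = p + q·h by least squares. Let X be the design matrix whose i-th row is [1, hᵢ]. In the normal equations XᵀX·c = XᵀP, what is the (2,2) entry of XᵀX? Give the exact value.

121

Row 2 ↔ basis h, column 2 ↔ basis h, so (XᵀX)_{2,2} = Σᵢ (h)·(h) = (-1)·(-1) + (2)·(2) + (4)·(4) + (6)·(6) + (8)·(8) = 121.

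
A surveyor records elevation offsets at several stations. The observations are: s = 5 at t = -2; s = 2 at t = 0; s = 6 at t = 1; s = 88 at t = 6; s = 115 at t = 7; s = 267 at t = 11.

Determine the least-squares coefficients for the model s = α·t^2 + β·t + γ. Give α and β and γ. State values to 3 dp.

Compute the Gram sums: Σt^2·t^2 = 18355, Σt^2·t = 1883, Σt^2 = 211, Σt·t = 211, Σt = 23, Σ1 = 6.
For Xᵀs: Σt^2·s = 41136, Σt·s = 4266, Σs = 483.
Row-reducing yields α = 372911/189328, β = 460493/189328, γ = 90411/47332.

α = 1.970, β = 2.432, γ = 1.910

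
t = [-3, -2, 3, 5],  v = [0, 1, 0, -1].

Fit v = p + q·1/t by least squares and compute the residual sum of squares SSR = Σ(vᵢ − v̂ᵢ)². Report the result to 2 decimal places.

Setting ∂/∂p … = 0 gives: 4·p + (-3/10)·q = 0;  (-3/10)·p + (461/900)·q = -7/10.
Δ = 4·(461/900) − (-3/10)² = 1763/900.
p = (0·(461/900) − (-3/10)·(-7/10))/(1763/900) = -189/1763; q = (4·(-7/10) − (-3/10)·0)/(1763/900) = -2520/1763.
Residuals: -651/1763, 692/1763, 1029/1763, -1070/1763; SSR = 1762/1763.

SSR = 1.00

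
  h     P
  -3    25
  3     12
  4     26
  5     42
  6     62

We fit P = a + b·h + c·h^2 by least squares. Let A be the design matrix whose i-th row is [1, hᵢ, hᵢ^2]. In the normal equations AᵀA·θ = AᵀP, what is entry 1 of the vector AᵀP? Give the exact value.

167

Entry 1 ↔ basis 1, so (AᵀP)_{1} = Σᵢ Pᵢ = (1)·(25) + (1)·(12) + (1)·(26) + (1)·(42) + (1)·(62) = 167.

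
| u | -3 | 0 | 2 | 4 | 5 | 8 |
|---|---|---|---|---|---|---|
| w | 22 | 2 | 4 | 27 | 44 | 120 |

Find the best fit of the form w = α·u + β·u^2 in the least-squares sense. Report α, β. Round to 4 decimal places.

XᵀX·[α, β]ᵀ = Xᵀw reads: 118·α + 682·β = 1230;  682·α + 5074·β = 9426.
(Σu·u = 118, Σu·u^2 = 682, Σu^2·u^2 = 5074, Σu·w = 1230, Σu^2·w = 9426.)
det = 118·5074 − 682² = 133608.
α = (1230·5074 − 682·9426)/133608 = -7813/5567; β = (118·9426 − 682·1230)/133608 = 11392/5567.

α = -1.4034, β = 2.0463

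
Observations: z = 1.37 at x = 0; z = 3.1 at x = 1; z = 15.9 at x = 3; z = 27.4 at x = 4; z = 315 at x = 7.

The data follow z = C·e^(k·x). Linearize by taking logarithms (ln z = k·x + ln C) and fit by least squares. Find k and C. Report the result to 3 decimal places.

k = 0.770, C = 1.410

With ln zᵢ as the transformed response and xᵢ as the regressor:
Σx = 15.0000, Σ(x)² = 75.0000, Σln z = 13.2756, Σx·ln z = 62.9405.
Normal system: [[75.0000, 15.0000]; [15.0000, 5]]·[k, ln C]ᵀ = [62.9405, 13.2756]ᵀ.
Δ = 75.0000·5 − (15.0000)² = 150.0000; k = (62.9405·5 − 15.0000·13.2756)/150.0000 = 0.77045, ln C = (75.0000·13.2756 − 15.0000·62.9405)/150.0000 = 0.34377, so C = exp(0.34377) = 1.41025.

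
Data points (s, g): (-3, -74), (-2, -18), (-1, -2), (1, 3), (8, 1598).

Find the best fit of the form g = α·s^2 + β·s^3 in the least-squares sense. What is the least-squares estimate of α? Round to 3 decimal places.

Normal-equation sums: Σs^2·s^2 = 4195, Σs^2·s^3 = 32493, Σs^3·s^3 = 262939.
Moment sums: Σs^2·g = 101535, Σs^3·g = 820323.
Normal equations: [[4195, 32493]; [32493, 262939]]·[α, β]ᵀ = [101535, 820323]ᵀ.
Determinant 4195·262939 − 32493² = 47234056.
α = (101535·262939 − 32493·820323)/47234056 = 21378063/23617028; β = (4195·820323 − 32493·101535)/47234056 = 71039115/23617028.

α = 0.905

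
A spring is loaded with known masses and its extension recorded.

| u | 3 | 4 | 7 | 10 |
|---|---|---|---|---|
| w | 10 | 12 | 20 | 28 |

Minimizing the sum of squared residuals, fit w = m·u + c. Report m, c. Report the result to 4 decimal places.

Forming MᵀM = [[174, 24]; [24, 4]] and Mᵀw = [498, 70]ᵀ gives MᵀM·[m, c]ᵀ = Mᵀw.
Δ = 174·4 − 24² = 120.
m = (498·4 − 24·70)/120 = 13/5; c = (174·70 − 24·498)/120 = 19/10.

m = 2.6000, c = 1.9000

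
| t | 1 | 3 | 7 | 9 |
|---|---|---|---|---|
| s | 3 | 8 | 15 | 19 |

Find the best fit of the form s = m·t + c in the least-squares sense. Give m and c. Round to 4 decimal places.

Compute the Gram sums: Σt·t = 140, Σt = 20, Σ1 = 4.
And Σt·s = 303, Σs = 45.
Normal equations: [[140, 20]; [20, 4]]·[m, c]ᵀ = [303, 45]ᵀ.
Eliminating c: 4·(row 1) − 20·(row 2) gives 160·m = 4·303 − 20·45 = 312, so m = 39/20.
Then c = (45 − 20·(39/20))/4 = 3/2.

m = 1.9500, c = 1.5000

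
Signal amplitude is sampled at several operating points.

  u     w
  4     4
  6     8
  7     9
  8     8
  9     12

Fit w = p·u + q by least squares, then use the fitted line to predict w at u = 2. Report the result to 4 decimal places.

Normal-equation sums: Σu·u = 246, Σu = 34, Σ1 = 5.
Right-hand side: Σu·w = 299, Σw = 41.
XᵀX·[p, q]ᵀ = Xᵀw becomes [[246, 34]; [34, 5]]·[p, q]ᵀ = [299, 41]ᵀ.
Eliminating q: 5·(row 1) − 34·(row 2) gives 74·p = 5·299 − 34·41 = 101, so p = 101/74.
Then q = (41 − 34·(101/74))/5 = -40/37.
At u = 2: ŵ = (101/74)·(2) + (-40/37)·(1) = 61/37.

ŵ = 1.6486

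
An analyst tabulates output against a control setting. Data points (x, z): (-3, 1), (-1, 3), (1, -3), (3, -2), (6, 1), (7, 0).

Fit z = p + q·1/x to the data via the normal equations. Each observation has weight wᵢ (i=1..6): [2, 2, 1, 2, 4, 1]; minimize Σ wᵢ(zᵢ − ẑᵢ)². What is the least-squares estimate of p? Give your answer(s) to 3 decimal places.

Setting ∂/∂p … = 0 gives: 12·p + (-4/21)·q = 5;  (-4/21)·p + (1577/441)·q = -31/3.
(Σwᵢ·1 = 12, Σwᵢ·1/x = -4/21, Σwᵢ·1/x·1/x = 1577/441, Σwᵢ·z = 5, Σwᵢ·1/x·z = -31/3.)
Δ = 12·(1577/441) − (-4/21)² = 18908/441.
p = (5·(1577/441) − (-4/21)·(-31/3))/(18908/441) = 7017/18908; q = (12·(-31/3) − (-4/21)·5)/(18908/441) = -13566/4727.

p = 0.371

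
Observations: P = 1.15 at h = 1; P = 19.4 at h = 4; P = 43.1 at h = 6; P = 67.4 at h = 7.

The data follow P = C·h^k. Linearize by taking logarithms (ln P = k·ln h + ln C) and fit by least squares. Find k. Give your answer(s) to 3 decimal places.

Linearized form: ln P = k·ln h + ln C. From the 4 transformed points,
Σln h = 5.1240, Σ(ln h)² = 8.9188, Σln P = 11.0792, Σln h·ln P = 19.0476.
Normal system: [[8.9188, 5.1240]; [5.1240, 4]]·[k, ln C]ᵀ = [19.0476, 11.0792]ᵀ.
Solving (det = 9.4201): k = 2.06165, ln C = 0.12884.

k = 2.062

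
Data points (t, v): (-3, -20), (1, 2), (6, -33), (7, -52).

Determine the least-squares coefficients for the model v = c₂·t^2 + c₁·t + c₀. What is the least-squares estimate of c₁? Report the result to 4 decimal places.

Compute the Gram sums: Σt^2·t^2 = 3779, Σt^2·t = 533, Σt^2 = 95, Σt·t = 95, Σt = 11, Σ1 = 4.
And Σt^2·v = -3914, Σt·v = -500, Σv = -103.
So XᵀX·[c₂, c₁, c₀]ᵀ = Xᵀv: [[3779, 533, 95]; [533, 95, 11]; [95, 11, 4]]·[c₂, c₁, c₀]ᵀ = [-3914, -500, -103]ᵀ.
Inverting the 3×3 Gram matrix, [c₂, c₁, c₀]ᵀ = [-73/50, 139/50, 32/25]ᵀ.

c₁ = 2.7800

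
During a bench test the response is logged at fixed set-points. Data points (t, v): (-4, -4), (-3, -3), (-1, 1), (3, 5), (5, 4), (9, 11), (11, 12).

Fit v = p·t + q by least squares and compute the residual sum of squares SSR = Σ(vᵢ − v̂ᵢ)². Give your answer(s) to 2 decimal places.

SSR = 8.28

The normal system AᵀA·[p, q]ᵀ = Aᵀv is [[262, 20]; [20, 7]]·[p, q]ᵀ = [290, 26]ᵀ.
det = 262·7 − 20² = 1434.
p = (290·7 − 20·26)/1434 = 755/717; q = (262·26 − 20·290)/1434 = 506/717.
Residuals: -118/239, -392/717, 322/239, 814/717, -471/239, 586/717, -69/239; SSR = 5938/717.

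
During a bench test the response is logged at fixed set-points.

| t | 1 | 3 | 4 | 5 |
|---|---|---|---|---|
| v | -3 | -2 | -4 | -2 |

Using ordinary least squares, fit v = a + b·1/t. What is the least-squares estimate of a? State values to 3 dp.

a = -2.577

From the data, Σ1 = 4, Σ1/t = 107/60, Σ1/t·1/t = 4369/3600.
Moment sums: Σv = -11, Σ1/t·v = -76/15.
XᵀX·[a, b]ᵀ = Xᵀv becomes [[4, 107/60]; [107/60, 4369/3600]]·[a, b]ᵀ = [-11, -76/15]ᵀ.
Determinant 4·(4369/3600) − (107/60)² = 2009/1200.
a = ((-11)·(4369/3600) − (107/60)·(-76/15))/(2009/1200) = -5177/2009; b = (4·(-76/15) − (107/60)·(-11))/(2009/1200) = -780/2009.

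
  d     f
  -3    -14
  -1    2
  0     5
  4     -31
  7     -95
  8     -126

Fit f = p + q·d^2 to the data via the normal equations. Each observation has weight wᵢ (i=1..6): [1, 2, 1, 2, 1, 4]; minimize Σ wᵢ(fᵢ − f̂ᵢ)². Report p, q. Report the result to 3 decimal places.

p = 3.536, q = -2.026

Compute the Gram sums: Σwᵢ·1 = 11, Σwᵢ·d^2 = 348, Σwᵢ·d^2·d^2 = 19380.
For AᵀWf: Σwᵢ·f = -666, Σwᵢ·d^2·f = -38025.
Normal equations: [[11, 348]; [348, 19380]]·[p, q]ᵀ = [-666, -38025]ᵀ.
Eliminating q: 19380·(row 1) − 348·(row 2) gives 92076·p = 19380·(-666) − 348·(-38025) = 325620, so p = 27135/7673.
Then q = ((-38025) − 348·(27135/7673))/19380 = -62169/30692.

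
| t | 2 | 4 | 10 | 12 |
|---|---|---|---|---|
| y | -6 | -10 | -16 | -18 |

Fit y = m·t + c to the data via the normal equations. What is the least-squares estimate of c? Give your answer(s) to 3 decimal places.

With design matrix A, AᵀA = [[264, 28]; [28, 4]] and Aᵀy = [-428, -50]ᵀ.
Δ = 264·4 − 28² = 272.
m = ((-428)·4 − 28·(-50))/272 = -39/34; c = (264·(-50) − 28·(-428))/272 = -76/17.

c = -4.471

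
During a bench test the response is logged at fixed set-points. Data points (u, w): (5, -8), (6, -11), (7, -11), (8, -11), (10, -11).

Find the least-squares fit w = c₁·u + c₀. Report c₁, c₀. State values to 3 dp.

The normal system XᵀX·[c₁, c₀]ᵀ = Xᵀw is [[274, 36]; [36, 5]]·[c₁, c₀]ᵀ = [-381, -52]ᵀ.
Δ = 274·5 − 36² = 74.
c₁ = ((-381)·5 − 36·(-52))/74 = -33/74; c₀ = (274·(-52) − 36·(-381))/74 = -266/37.

c₁ = -0.446, c₀ = -7.189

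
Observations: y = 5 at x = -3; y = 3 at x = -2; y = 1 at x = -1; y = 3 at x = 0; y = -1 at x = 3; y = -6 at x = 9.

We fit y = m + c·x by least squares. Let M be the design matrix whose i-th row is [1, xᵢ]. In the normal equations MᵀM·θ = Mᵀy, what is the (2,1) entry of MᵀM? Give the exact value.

6

Row 2 ↔ basis x, column 1 ↔ basis 1, so (MᵀM)_{2,1} = Σᵢ x = (-3)·(1) + (-2)·(1) + (-1)·(1) + (0)·(1) + (3)·(1) + (9)·(1) = 6.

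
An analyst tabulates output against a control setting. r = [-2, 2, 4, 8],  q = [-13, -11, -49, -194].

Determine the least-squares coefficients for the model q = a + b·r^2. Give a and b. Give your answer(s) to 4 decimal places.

From the data, Σ1 = 4, Σr^2 = 88, Σr^2·r^2 = 4384.
Moment sums: Σq = -267, Σr^2·q = -13296.
So MᵀM·[a, b]ᵀ = Mᵀq: [[4, 88]; [88, 4384]]·[a, b]ᵀ = [-267, -13296]ᵀ.
Determinant 4·4384 − 88² = 9792.
a = ((-267)·4384 − 88·(-13296))/9792 = -5/102; b = (4·(-13296) − 88·(-267))/9792 = -1237/408.

a = -0.0490, b = -3.0319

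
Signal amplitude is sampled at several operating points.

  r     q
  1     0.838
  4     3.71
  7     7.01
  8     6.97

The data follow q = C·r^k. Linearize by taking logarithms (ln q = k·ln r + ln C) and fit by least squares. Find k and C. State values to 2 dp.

Let Y = ln q. Fitting Y = k·ln r + ln C by least squares:
Over the data: Σln r = 5.4116, Σ(ln r)² = 10.0325, Σln q = 5.0232, Σln r·ln q = 9.6443.
Normal system: [[10.0325, 5.4116]; [5.4116, 4]]·[k, ln C]ᵀ = [9.6443, 5.0232]ᵀ.
Δ = 10.0325·4 − (5.4116)² = 10.8439; k = (9.6443·4 − 5.4116·5.0232)/10.8439 = 1.05065, ln C = (10.0325·5.0232 − 5.4116·9.6443)/10.8439 = -0.16562, so C = exp(-0.16562) = 0.84737.

k = 1.05, C = 0.85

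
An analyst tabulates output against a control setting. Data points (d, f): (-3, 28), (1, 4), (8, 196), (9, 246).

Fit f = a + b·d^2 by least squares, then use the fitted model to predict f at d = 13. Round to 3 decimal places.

f̂ = 513.660

Normal-equation sums: Σ1 = 4, Σd^2 = 155, Σd^2·d^2 = 10739.
Right-hand side: Σf = 474, Σd^2·f = 32726.
Determinant 4·10739 − 155² = 18931.
a = (474·10739 − 155·32726)/18931 = 17756/18931; b = (4·32726 − 155·474)/18931 = 57434/18931.
At d = 13: f̂ = (17756/18931)·(1) + (57434/18931)·(169) = 9724102/18931.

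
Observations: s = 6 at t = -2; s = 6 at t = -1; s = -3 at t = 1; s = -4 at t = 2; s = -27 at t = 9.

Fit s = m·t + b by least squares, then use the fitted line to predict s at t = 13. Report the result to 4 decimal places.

Normal-equation sums: Σt·t = 91, Σt = 9, Σ1 = 5.
Right-hand side: Σt·s = -272, Σs = -22.
MᵀM·[m, b]ᵀ = Mᵀs becomes [[91, 9]; [9, 5]]·[m, b]ᵀ = [-272, -22]ᵀ.
Δ = 91·5 − 9² = 374.
m = ((-272)·5 − 9·(-22))/374 = -581/187; b = (91·(-22) − 9·(-272))/374 = 223/187.
At t = 13: ŝ = (-581/187)·(13) + (223/187)·(1) = -7330/187.

ŝ = -39.1979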